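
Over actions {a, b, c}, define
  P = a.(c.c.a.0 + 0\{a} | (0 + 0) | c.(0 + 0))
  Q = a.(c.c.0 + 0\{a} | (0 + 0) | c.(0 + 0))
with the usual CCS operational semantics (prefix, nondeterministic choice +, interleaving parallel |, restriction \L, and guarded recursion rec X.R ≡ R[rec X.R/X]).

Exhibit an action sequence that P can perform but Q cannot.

P's transition system — 6 states:
  u0 = a.(c.c.a.0 + 0\{a} | (0 + 0) | c.(0 + 0)) → =a=> u1
  u1 = c.c.a.0 + 0\{a} | (0 + 0) | c.(0 + 0) → =c=> u2, =c=> u3
  u2 = 0\{a} | (0 + 0) | (0 + 0) → (no moves)
  u3 = c.a.0 → =c=> u4
  u4 = a.0 → =a=> u5
  u5 = 0 → (no moves)
Q's transition system — 5 states:
  v0 = a.(c.c.0 + 0\{a} | (0 + 0) | c.(0 + 0)) → =a=> v1
  v1 = c.c.0 + 0\{a} | (0 + 0) | c.(0 + 0) → =c=> v2, =c=> v3
  v2 = 0\{a} | (0 + 0) | (0 + 0) → (no moves)
  v3 = c.0 → =c=> v4
  v4 = 0 → (no moves)
Run σ = ⟨acca⟩ on P: start {u0}
  step 1 (a): {u1}
  step 2 (c): {u2, u3}
  step 3 (c): {u4}
  step 4 (a): {u5}
  ✓ P
Run σ = ⟨acca⟩ on Q: start {v0}
  step 1 (a): {v1}
  step 2 (c): {v2, v3}
  step 3 (c): {v4}
  step 4 (a): ∅ (Q stuck)

acca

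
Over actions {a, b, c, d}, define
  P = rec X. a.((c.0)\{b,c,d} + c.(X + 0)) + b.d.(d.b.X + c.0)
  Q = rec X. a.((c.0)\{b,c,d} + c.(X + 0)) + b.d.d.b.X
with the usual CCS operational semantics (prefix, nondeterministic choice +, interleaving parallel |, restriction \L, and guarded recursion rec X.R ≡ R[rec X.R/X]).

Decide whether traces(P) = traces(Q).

Reachable graph of P (7 states):
  p0 = rec X. a.((c.0)\{b,c,d} + c.(X + 0)) + b.d.(d.b.X + c.0) ⊢ --a--▸ p1, --b--▸ p2
  p1 = (c.0)\{b,c,d} + c.((rec X. a.((c.0)\{b,c,d} + c.(X + 0)) + b.d.(d.b.X + c.0)) + 0) ⊢ --c--▸ p3
  p2 = d.(d.b.(rec X. a.((c.0)\{b,c,d} + c.(X + 0)) + b.d.(d.b.X + c.0)) + c.0) ⊢ --d--▸ p4
  p3 = (rec X. a.((c.0)\{b,c,d} + c.(X + 0)) + b.d.(d.b.X + c.0)) + 0 ⊢ --a--▸ p1, --b--▸ p2
  p4 = d.b.(rec X. a.((c.0)\{b,c,d} + c.(X + 0)) + b.d.(d.b.X + c.0)) + c.0 ⊢ --c--▸ p5, --d--▸ p6
  p5 = 0 ⊢ stopped
  p6 = b.(rec X. a.((c.0)\{b,c,d} + c.(X + 0)) + b.d.(d.b.X + c.0)) ⊢ --b--▸ p0
Reachable graph of Q (6 states):
  q0 = rec X. a.((c.0)\{b,c,d} + c.(X + 0)) + b.d.d.b.X ⊢ --a--▸ q1, --b--▸ q2
  q1 = (c.0)\{b,c,d} + c.((rec X. a.((c.0)\{b,c,d} + c.(X + 0)) + b.d.d.b.X) + 0) ⊢ --c--▸ q3
  q2 = d.d.b.(rec X. a.((c.0)\{b,c,d} + c.(X + 0)) + b.d.d.b.X) ⊢ --d--▸ q4
  q3 = (rec X. a.((c.0)\{b,c,d} + c.(X + 0)) + b.d.d.b.X) + 0 ⊢ --a--▸ q1, --b--▸ q2
  q4 = d.b.(rec X. a.((c.0)\{b,c,d} + c.(X + 0)) + b.d.d.b.X) ⊢ --d--▸ q5
  q5 = b.(rec X. a.((c.0)\{b,c,d} + c.(X + 0)) + b.d.d.b.X) ⊢ --b--▸ q0
Run σ = ⟨bdc⟩ on P: start {p0}
  [1] b ⇒ {p2}
  [2] d ⇒ {p4}
  [3] c ⇒ {p5}
  — P admits the full trace.
Run σ = ⟨bdc⟩ on Q: start {q0}
  [1] b ⇒ {q2}
  [2] d ⇒ {q4}
  [3] c ⇒ ∅  — Q cannot continue

NO — witness ⟨bdc⟩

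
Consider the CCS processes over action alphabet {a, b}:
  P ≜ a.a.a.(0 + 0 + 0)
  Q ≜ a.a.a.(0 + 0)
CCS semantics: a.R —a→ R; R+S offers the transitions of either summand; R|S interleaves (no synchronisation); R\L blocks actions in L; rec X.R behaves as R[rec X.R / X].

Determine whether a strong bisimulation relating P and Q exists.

Reachable graph of P (4 states):
  m0 = a.a.a.(0 + 0 + 0) :: --a--▸ m1
  m1 = a.a.(0 + 0 + 0) :: --a--▸ m2
  m2 = a.(0 + 0 + 0) :: --a--▸ m3
  m3 = 0 + 0 + 0 :: ·
Reachable graph of Q (4 states):
  n0 = a.a.a.(0 + 0) :: --a--▸ n1
  n1 = a.a.(0 + 0) :: --a--▸ n2
  n2 = a.(0 + 0) :: --a--▸ n3
  n3 = 0 + 0 :: ·
Coarsest stable partition (strong bisimilarity classes):
  B0 = {m0, n0}
  B1 = {m1, n1}
  B2 = {m2, n2}
  B3 = {m3, n3}
m0 ∈ B0, n0 ∈ B0 → same block

bisimilar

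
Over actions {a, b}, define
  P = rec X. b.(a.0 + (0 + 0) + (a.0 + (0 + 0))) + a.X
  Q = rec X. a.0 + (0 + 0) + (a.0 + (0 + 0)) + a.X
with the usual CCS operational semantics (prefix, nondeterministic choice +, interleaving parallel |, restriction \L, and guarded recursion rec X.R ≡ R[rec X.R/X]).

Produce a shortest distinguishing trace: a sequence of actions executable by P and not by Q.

b

LTS(P): 3 reachable states
  u0 = rec X. b.(a.0 + (0 + 0) + (a.0 + (0 + 0))) + a.X | ··a··> u0, ··b··> u1
  u1 = a.0 + (0 + 0) + (a.0 + (0 + 0)) | ··a··> u2
  u2 = 0 | ∅
LTS(Q): 2 reachable states
  v0 = rec X. a.0 + (0 + 0) + (a.0 + (0 + 0)) + a.X | ··a··> v0, ··a··> v1
  v1 = 0 | ∅
Executing b from P (initial set {u0}):
  step 1 (b): {u1}
  ✓ P
Executing b from Q (initial set {v0}):
  step 1 (b): no successor for Q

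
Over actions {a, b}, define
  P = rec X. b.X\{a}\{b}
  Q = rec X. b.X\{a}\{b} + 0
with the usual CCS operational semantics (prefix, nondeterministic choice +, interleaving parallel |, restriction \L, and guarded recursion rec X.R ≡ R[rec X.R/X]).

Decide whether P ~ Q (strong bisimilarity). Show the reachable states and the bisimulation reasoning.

P's transition system — 2 states:
  p0 = rec X. b.X\{a}\{b} has moves --b--▸ p1
  p1 = (rec X. b.X\{a}\{b})\{a}\{b} has moves ∅
Q's transition system — 2 states:
  q0 = rec X. b.X\{a}\{b} + 0 has moves --b--▸ q1
  q1 = (rec X. b.X\{a}\{b} + 0)\{a}\{b} has moves ∅
Coarsest stable partition (strong bisimilarity classes):
  B0 = {p0, q0}
  B1 = {p1, q1}
p0 ∈ B0, q0 ∈ B0 → same block

YES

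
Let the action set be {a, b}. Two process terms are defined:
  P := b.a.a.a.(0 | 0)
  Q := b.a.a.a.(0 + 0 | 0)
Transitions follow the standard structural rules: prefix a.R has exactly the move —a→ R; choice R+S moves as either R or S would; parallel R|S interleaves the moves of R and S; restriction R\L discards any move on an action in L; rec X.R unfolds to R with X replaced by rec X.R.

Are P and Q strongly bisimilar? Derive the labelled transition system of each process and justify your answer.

LTS(P): 5 reachable states
  m0 = b.a.a.a.(0 | 0) → =b=> m1
  m1 = a.a.a.(0 | 0) → =a=> m2
  m2 = a.a.(0 | 0) → =a=> m3
  m3 = a.(0 | 0) → =a=> m4
  m4 = 0 | 0 → ∅
LTS(Q): 5 reachable states
  n0 = b.a.a.a.(0 + 0 | 0) → =b=> n1
  n1 = a.a.a.(0 + 0 | 0) → =a=> n2
  n2 = a.a.(0 + 0 | 0) → =a=> n3
  n3 = a.(0 + 0 | 0) → =a=> n4
  n4 = 0 + 0 | 0 → ∅
Bisimilarity quotient blocks:
  B0 = {m0, n0}
  B1 = {m1, n1}
  B2 = {m2, n2}
  B3 = {m3, n3}
  B4 = {m4, n4}
m0 ∈ B0, n0 ∈ B0 → same block

bisimilar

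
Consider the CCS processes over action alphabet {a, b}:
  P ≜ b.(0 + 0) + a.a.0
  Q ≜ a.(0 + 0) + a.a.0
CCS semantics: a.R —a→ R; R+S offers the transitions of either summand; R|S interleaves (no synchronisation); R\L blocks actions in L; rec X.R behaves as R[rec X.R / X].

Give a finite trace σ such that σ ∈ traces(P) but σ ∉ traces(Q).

LTS(P): 4 reachable states
  m0 = b.(0 + 0) + a.a.0 → -a-> m1, -b-> m2
  m1 = a.0 → -a-> m3
  m2 = 0 + 0 → deadlocked
  m3 = 0 → deadlocked
LTS(Q): 4 reachable states
  n0 = a.(0 + 0) + a.a.0 → -a-> n1, -a-> n2
  n1 = 0 + 0 → deadlocked
  n2 = a.0 → -a-> n3
  n3 = 0 → deadlocked
Trace ⟨b⟩ through P, begin at {m0}:
  [1] b ⇒ {m2}
  P completes σ.
Trace ⟨b⟩ through Q, begin at {n0}:
  [1] b ⇒ no successor for Q

b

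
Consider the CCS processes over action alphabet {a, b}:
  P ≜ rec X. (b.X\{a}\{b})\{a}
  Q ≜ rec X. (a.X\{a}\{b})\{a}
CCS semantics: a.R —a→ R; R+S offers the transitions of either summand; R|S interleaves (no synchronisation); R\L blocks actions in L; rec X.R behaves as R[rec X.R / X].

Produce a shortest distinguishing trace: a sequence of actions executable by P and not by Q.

Reachable graph of P (2 states):
  m0 = rec X. (b.X\{a}\{b})\{a} ⊢ —b→ m1
  m1 = (rec X. (b.X\{a}\{b})\{a})\{a}\{b}\{a} ⊢ ·
Reachable graph of Q (1 states):
  n0 = rec X. (a.X\{a}\{b})\{a} ⊢ ·
Executing b from P (initial set {m0}):
  after b @ step 1: {m1}
  P completes σ.
Executing b from Q (initial set {n0}):
  after b @ step 1: ∅ (Q stuck)

b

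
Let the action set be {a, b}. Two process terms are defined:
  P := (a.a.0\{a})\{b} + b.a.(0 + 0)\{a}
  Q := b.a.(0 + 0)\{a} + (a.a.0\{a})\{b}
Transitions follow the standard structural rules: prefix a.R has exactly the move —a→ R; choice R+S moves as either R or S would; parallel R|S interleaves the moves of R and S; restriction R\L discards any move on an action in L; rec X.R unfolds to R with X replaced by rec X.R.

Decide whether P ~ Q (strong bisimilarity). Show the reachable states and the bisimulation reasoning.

YES

P's transition system — 5 states:
  s0 = (a.a.0\{a})\{b} + b.a.(0 + 0)\{a} → —a→ s1, —b→ s2
  s1 = (a.0\{a})\{b} → —a→ s3
  s2 = a.(0 + 0)\{a} → —a→ s4
  s3 = 0\{a}\{b} → ·
  s4 = (0 + 0)\{a} → ·
Q's transition system — 5 states:
  t0 = b.a.(0 + 0)\{a} + (a.a.0\{a})\{b} → —a→ t1, —b→ t2
  t1 = (a.0\{a})\{b} → —a→ t3
  t2 = a.(0 + 0)\{a} → —a→ t4
  t3 = 0\{a}\{b} → ·
  t4 = (0 + 0)\{a} → ·
Coarsest stable partition (strong bisimilarity classes):
  B0 = {s0, t0}
  B1 = {s1, s2, t1, t2}
  B2 = {s3, s4, t3, t4}
s0 ∈ B0, t0 ∈ B0 → same block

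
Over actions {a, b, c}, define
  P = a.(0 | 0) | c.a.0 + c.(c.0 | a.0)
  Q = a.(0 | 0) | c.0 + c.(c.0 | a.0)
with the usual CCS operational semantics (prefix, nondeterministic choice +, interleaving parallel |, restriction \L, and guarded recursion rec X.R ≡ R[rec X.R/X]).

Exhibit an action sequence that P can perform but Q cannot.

aca

LTS(P): 10 reachable states
  s0 = a.(0 | 0) | c.a.0 + c.(c.0 | a.0) ⊢ --a--▸ s1, --c--▸ s2, --c--▸ s3
  s1 = 0 | 0 | c.a.0 ⊢ --c--▸ s4
  s2 = a.(0 | 0) | a.0 ⊢ --a--▸ s4, --a--▸ s5
  s3 = c.0 | a.0 ⊢ --a--▸ s6, --c--▸ s7
  s4 = 0 | 0 | a.0 ⊢ --a--▸ s8
  s5 = a.(0 | 0) | 0 ⊢ --a--▸ s8
  s6 = c.0 | 0 ⊢ --c--▸ s9
  s7 = 0 | a.0 ⊢ --a--▸ s9
  s8 = 0 | 0 | 0 ⊢ ∅
  s9 = 0 | 0 ⊢ ∅
LTS(Q): 8 reachable states
  t0 = a.(0 | 0) | c.0 + c.(c.0 | a.0) ⊢ --a--▸ t1, --c--▸ t2, --c--▸ t3
  t1 = 0 | 0 | c.0 ⊢ --c--▸ t4
  t2 = a.(0 | 0) | 0 ⊢ --a--▸ t4
  t3 = c.0 | a.0 ⊢ --a--▸ t5, --c--▸ t6
  t4 = 0 | 0 | 0 ⊢ ∅
  t5 = c.0 | 0 ⊢ --c--▸ t7
  t6 = 0 | a.0 ⊢ --a--▸ t7
  t7 = 0 | 0 ⊢ ∅
Executing aca from P (initial set {s0}):
  after a @ step 1: {s1}
  after c @ step 2: {s4}
  after a @ step 3: {s8}
  ✓ P
Executing aca from Q (initial set {t0}):
  after a @ step 1: {t1}
  after c @ step 2: {t4}
  after a @ step 3: ∅  — Q cannot continue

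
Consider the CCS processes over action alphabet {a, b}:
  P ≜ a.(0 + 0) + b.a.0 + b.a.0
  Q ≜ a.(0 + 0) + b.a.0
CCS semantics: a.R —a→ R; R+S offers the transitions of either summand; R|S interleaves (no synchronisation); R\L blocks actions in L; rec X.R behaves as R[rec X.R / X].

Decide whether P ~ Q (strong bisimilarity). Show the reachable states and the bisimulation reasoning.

P's transition system — 4 states:
  p0 = a.(0 + 0) + b.a.0 + b.a.0 has moves ··a··> p1, ··b··> p2
  p1 = 0 + 0 has moves (no moves)
  p2 = a.0 has moves ··a··> p3
  p3 = 0 has moves (no moves)
Q's transition system — 4 states:
  q0 = a.(0 + 0) + b.a.0 has moves ··a··> q1, ··b··> q2
  q1 = 0 + 0 has moves (no moves)
  q2 = a.0 has moves ··a··> q3
  q3 = 0 has moves (no moves)
Coarsest stable partition (strong bisimilarity classes):
  B0 = {p0, q0}
  B1 = {p1, p3, q1, q3}
  B2 = {p2, q2}
p0 ∈ B0, q0 ∈ B0 → same block

bisimilar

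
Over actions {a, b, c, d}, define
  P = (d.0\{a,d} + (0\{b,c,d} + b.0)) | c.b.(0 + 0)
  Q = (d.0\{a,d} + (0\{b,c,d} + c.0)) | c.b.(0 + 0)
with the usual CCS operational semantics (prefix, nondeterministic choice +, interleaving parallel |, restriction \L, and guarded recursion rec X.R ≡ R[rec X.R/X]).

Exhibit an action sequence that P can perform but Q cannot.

b

LTS(P): 9 reachable states
  p0 = (d.0\{a,d} + (0\{b,c,d} + b.0)) | c.b.(0 + 0) → =b=> p1, =c=> p2, =d=> p3
  p1 = 0 | c.b.(0 + 0) → =c=> p4
  p2 = (d.0\{a,d} + (0\{b,c,d} + b.0)) | b.(0 + 0) → =b=> p4, =b=> p5, =d=> p6
  p3 = 0\{a,d} | c.b.(0 + 0) → =c=> p6
  p4 = 0 | b.(0 + 0) → =b=> p7
  p5 = (d.0\{a,d} + (0\{b,c,d} + b.0)) | (0 + 0) → =b=> p7, =d=> p8
  p6 = 0\{a,d} | b.(0 + 0) → =b=> p8
  p7 = 0 | (0 + 0) → stopped
  p8 = 0\{a,d} | (0 + 0) → stopped
LTS(Q): 9 reachable states
  q0 = (d.0\{a,d} + (0\{b,c,d} + c.0)) | c.b.(0 + 0) → =c=> q1, =c=> q2, =d=> q3
  q1 = (d.0\{a,d} + (0\{b,c,d} + c.0)) | b.(0 + 0) → =b=> q4, =c=> q5, =d=> q6
  q2 = 0 | c.b.(0 + 0) → =c=> q5
  q3 = 0\{a,d} | c.b.(0 + 0) → =c=> q6
  q4 = (d.0\{a,d} + (0\{b,c,d} + c.0)) | (0 + 0) → =c=> q7, =d=> q8
  q5 = 0 | b.(0 + 0) → =b=> q7
  q6 = 0\{a,d} | b.(0 + 0) → =b=> q8
  q7 = 0 | (0 + 0) → stopped
  q8 = 0\{a,d} | (0 + 0) → stopped
Run σ = ⟨b⟩ on P: start {p0}
  after b @ step 1: {p1}
  — P admits the full trace.
Run σ = ⟨b⟩ on Q: start {q0}
  after b @ step 1: ∅  — Q cannot continue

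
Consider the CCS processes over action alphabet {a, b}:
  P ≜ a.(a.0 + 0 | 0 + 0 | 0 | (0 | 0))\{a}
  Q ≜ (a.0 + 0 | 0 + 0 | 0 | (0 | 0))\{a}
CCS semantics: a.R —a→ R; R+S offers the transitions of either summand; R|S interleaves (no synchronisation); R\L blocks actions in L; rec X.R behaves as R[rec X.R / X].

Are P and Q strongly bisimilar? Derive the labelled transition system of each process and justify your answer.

P's transition system — 2 states:
  u0 = a.(a.0 + 0 | 0 + 0 | 0 | (0 | 0))\{a} :: --a--▸ u1
  u1 = (a.0 + 0 | 0 + 0 | 0 | (0 | 0))\{a} :: deadlocked
Q's transition system — 1 states:
  v0 = (a.0 + 0 | 0 + 0 | 0 | (0 | 0))\{a} :: deadlocked
Bisimilarity quotient blocks:
  B0 = {u0}
  B1 = {u1, v0}
u0 ∈ B0, v0 ∈ B1 → different blocks

not bisimilar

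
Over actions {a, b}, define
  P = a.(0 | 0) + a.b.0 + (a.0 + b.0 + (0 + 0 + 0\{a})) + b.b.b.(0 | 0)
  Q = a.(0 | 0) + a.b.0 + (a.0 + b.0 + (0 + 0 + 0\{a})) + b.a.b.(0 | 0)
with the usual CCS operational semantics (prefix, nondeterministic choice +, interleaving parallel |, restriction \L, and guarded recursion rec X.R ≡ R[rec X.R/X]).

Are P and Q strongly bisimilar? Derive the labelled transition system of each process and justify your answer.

Reachable graph of P (6 states):
  u0 = a.(0 | 0) + a.b.0 + (a.0 + b.0 + (0 + 0 + 0\{a})) + b.b.b.(0 | 0) | —a→ u1, —a→ u2, —a→ u3, —b→ u1, —b→ u4
  u1 = 0 | deadlocked
  u2 = 0 | 0 | deadlocked
  u3 = b.0 | —b→ u1
  u4 = b.b.(0 | 0) | —b→ u5
  u5 = b.(0 | 0) | —b→ u2
Reachable graph of Q (6 states):
  v0 = a.(0 | 0) + a.b.0 + (a.0 + b.0 + (0 + 0 + 0\{a})) + b.a.b.(0 | 0) | —a→ v1, —a→ v2, —a→ v3, —b→ v1, —b→ v4
  v1 = 0 | deadlocked
  v2 = 0 | 0 | deadlocked
  v3 = b.0 | —b→ v1
  v4 = a.b.(0 | 0) | —a→ v5
  v5 = b.(0 | 0) | —b→ v2
Coarsest stable partition (strong bisimilarity classes):
  B0 = {u0}
  B1 = {u1, u2, v1, v2}
  B2 = {u3, u5, v3, v5}
  B3 = {u4}
  B4 = {v0}
  B5 = {v4}
u0 ∈ B0, v0 ∈ B4 → different blocks

not bisimilar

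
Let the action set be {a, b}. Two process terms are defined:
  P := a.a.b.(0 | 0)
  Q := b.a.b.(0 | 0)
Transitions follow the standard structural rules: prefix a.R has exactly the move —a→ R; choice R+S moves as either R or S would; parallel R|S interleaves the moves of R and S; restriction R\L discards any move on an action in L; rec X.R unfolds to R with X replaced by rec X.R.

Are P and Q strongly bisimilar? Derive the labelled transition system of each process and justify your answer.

LTS(P): 4 reachable states
  s0 = a.a.b.(0 | 0) has moves --a--▸ s1
  s1 = a.b.(0 | 0) has moves --a--▸ s2
  s2 = b.(0 | 0) has moves --b--▸ s3
  s3 = 0 | 0 has moves (no moves)
LTS(Q): 4 reachable states
  t0 = b.a.b.(0 | 0) has moves --b--▸ t1
  t1 = a.b.(0 | 0) has moves --a--▸ t2
  t2 = b.(0 | 0) has moves --b--▸ t3
  t3 = 0 | 0 has moves (no moves)
Coarsest stable partition (strong bisimilarity classes):
  B0 = {s0}
  B1 = {s1, t1}
  B2 = {s2, t2}
  B3 = {s3, t3}
  B4 = {t0}
s0 ∈ B0, t0 ∈ B4 → different blocks

NO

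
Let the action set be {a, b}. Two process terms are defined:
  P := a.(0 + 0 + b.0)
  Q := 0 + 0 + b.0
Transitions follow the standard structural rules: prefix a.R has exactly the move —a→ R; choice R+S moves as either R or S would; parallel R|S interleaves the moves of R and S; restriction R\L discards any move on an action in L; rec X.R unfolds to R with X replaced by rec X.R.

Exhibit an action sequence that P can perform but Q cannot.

a

P's transition system — 3 states:
  m0 = a.(0 + 0 + b.0) → --a--▸ m1
  m1 = 0 + 0 + b.0 → --b--▸ m2
  m2 = 0 → deadlocked
Q's transition system — 2 states:
  n0 = 0 + 0 + b.0 → --b--▸ n1
  n1 = 0 → deadlocked
Executing a from P (initial set {m0}):
  after a @ step 1: {m1}
  P completes σ.
Executing a from Q (initial set {n0}):
  after a @ step 1: ∅  — Q cannot continue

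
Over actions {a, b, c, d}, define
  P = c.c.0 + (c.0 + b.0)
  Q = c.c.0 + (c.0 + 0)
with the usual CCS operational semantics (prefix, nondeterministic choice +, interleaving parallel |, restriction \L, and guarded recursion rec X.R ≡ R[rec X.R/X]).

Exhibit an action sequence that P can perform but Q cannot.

b

LTS(P): 3 reachable states
  p0 = c.c.0 + (c.0 + b.0) → =b=> p1, =c=> p1, =c=> p2
  p1 = 0 → (no moves)
  p2 = c.0 → =c=> p1
LTS(Q): 3 reachable states
  q0 = c.c.0 + (c.0 + 0) → =c=> q1, =c=> q2
  q1 = 0 → (no moves)
  q2 = c.0 → =c=> q1
Executing b from P (initial set {p0}):
  after b @ step 1: {p1}
  — P admits the full trace.
Executing b from Q (initial set {q0}):
  after b @ step 1: no successor for Q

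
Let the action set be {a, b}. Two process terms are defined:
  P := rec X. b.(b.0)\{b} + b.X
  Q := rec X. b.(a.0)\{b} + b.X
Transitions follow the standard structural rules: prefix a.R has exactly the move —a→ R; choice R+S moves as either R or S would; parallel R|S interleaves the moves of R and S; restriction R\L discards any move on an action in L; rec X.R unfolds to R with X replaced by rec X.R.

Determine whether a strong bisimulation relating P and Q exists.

NO

Reachable graph of P (2 states):
  u0 = rec X. b.(b.0)\{b} + b.X → —b→ u0, —b→ u1
  u1 = (b.0)\{b} → stopped
Reachable graph of Q (3 states):
  v0 = rec X. b.(a.0)\{b} + b.X → —b→ v0, —b→ v1
  v1 = (a.0)\{b} → —a→ v2
  v2 = 0\{b} → stopped
Bisimilarity quotient blocks:
  B0 = {u0}
  B1 = {u1, v2}
  B2 = {v0}
  B3 = {v1}
u0 ∈ B0, v0 ∈ B2 → different blocks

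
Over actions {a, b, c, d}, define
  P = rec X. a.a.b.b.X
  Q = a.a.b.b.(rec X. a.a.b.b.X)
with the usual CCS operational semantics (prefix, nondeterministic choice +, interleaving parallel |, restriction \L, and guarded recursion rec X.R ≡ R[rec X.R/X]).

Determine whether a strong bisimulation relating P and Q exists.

bisimilar

P's transition system — 4 states:
  s0 = rec X. a.a.b.b.X ⊢ —a→ s1
  s1 = a.b.b.(rec X. a.a.b.b.X) ⊢ —a→ s2
  s2 = b.b.(rec X. a.a.b.b.X) ⊢ —b→ s3
  s3 = b.(rec X. a.a.b.b.X) ⊢ —b→ s0
Q's transition system — 5 states:
  t0 = a.a.b.b.(rec X. a.a.b.b.X) ⊢ —a→ t1
  t1 = a.b.b.(rec X. a.a.b.b.X) ⊢ —a→ t2
  t2 = b.b.(rec X. a.a.b.b.X) ⊢ —b→ t3
  t3 = b.(rec X. a.a.b.b.X) ⊢ —b→ t4
  t4 = rec X. a.a.b.b.X ⊢ —a→ t1
Partition-refinement fixed point:
  B0 = {s0, t0, t4}
  B1 = {s1, t1}
  B2 = {s2, t2}
  B3 = {s3, t3}
s0 ∈ B0, t0 ∈ B0 → same block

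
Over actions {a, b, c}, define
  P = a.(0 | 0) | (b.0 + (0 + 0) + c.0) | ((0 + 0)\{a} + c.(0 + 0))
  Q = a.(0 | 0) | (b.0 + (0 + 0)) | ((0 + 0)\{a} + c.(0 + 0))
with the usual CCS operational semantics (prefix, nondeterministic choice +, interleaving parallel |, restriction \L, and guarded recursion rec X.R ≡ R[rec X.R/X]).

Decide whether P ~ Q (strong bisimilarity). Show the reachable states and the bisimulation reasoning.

Reachable graph of P (8 states):
  u0 = a.(0 | 0) | (b.0 + (0 + 0) + c.0) | ((0 + 0)\{a} + c.(0 + 0)) ⊢ ··a··> u1, ··b··> u2, ··c··> u2, ··c··> u3
  u1 = 0 | 0 | (b.0 + (0 + 0) + c.0) | ((0 + 0)\{a} + c.(0 + 0)) ⊢ ··b··> u4, ··c··> u4, ··c··> u5
  u2 = a.(0 | 0) | 0 | ((0 + 0)\{a} + c.(0 + 0)) ⊢ ··a··> u4, ··c··> u6
  u3 = a.(0 | 0) | (b.0 + (0 + 0) + c.0) | (0 + 0) ⊢ ··a··> u5, ··b··> u6, ··c··> u6
  u4 = 0 | 0 | 0 | ((0 + 0)\{a} + c.(0 + 0)) ⊢ ··c··> u7
  u5 = 0 | 0 | (b.0 + (0 + 0) + c.0) | (0 + 0) ⊢ ··b··> u7, ··c··> u7
  u6 = a.(0 | 0) | 0 | (0 + 0) ⊢ ··a··> u7
  u7 = 0 | 0 | 0 | (0 + 0) ⊢ stopped
Reachable graph of Q (8 states):
  v0 = a.(0 | 0) | (b.0 + (0 + 0)) | ((0 + 0)\{a} + c.(0 + 0)) ⊢ ··a··> v1, ··b··> v2, ··c··> v3
  v1 = 0 | 0 | (b.0 + (0 + 0)) | ((0 + 0)\{a} + c.(0 + 0)) ⊢ ··b··> v4, ··c··> v5
  v2 = a.(0 | 0) | 0 | ((0 + 0)\{a} + c.(0 + 0)) ⊢ ··a··> v4, ··c··> v6
  v3 = a.(0 | 0) | (b.0 + (0 + 0)) | (0 + 0) ⊢ ··a··> v5, ··b··> v6
  v4 = 0 | 0 | 0 | ((0 + 0)\{a} + c.(0 + 0)) ⊢ ··c··> v7
  v5 = 0 | 0 | (b.0 + (0 + 0)) | (0 + 0) ⊢ ··b··> v7
  v6 = a.(0 | 0) | 0 | (0 + 0) ⊢ ··a··> v7
  v7 = 0 | 0 | 0 | (0 + 0) ⊢ stopped
Bisimilarity quotient blocks:
  B0 = {u0}
  B1 = {u1}
  B2 = {u4, v4}
  B3 = {u7, v7}
  B4 = {u5}
  B5 = {u3}
  B6 = {u6, v6}
  B7 = {u2, v2}
  B8 = {v0}
  B9 = {v1}
  B10 = {v5}
  B11 = {v3}
u0 ∈ B0, v0 ∈ B8 → different blocks

P ≁ Q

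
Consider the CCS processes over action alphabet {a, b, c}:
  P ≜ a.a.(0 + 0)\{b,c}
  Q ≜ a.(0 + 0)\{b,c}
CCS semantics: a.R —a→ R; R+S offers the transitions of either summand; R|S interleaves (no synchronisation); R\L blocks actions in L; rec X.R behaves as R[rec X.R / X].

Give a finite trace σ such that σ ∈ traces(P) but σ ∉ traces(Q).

LTS(P): 3 reachable states
  u0 = a.a.(0 + 0)\{b,c} has moves —a→ u1
  u1 = a.(0 + 0)\{b,c} has moves —a→ u2
  u2 = (0 + 0)\{b,c} has moves (no moves)
LTS(Q): 2 reachable states
  v0 = a.(0 + 0)\{b,c} has moves —a→ v1
  v1 = (0 + 0)\{b,c} has moves (no moves)
Executing aa from P (initial set {u0}):
  after a @ step 1: {u1}
  after a @ step 2: {u2}
  ✓ P
Executing aa from Q (initial set {v0}):
  after a @ step 1: {v1}
  after a @ step 2: ∅ (Q stuck)

aa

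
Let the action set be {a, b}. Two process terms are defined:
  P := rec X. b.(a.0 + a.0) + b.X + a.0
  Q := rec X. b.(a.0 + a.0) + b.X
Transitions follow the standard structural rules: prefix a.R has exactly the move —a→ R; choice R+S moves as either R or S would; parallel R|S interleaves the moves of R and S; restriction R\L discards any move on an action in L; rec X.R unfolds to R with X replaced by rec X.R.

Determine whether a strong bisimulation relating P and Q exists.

P's transition system — 3 states:
  s0 = rec X. b.(a.0 + a.0) + b.X + a.0 → =a=> s1, =b=> s0, =b=> s2
  s1 = 0 → deadlocked
  s2 = a.0 + a.0 → =a=> s1
Q's transition system — 3 states:
  t0 = rec X. b.(a.0 + a.0) + b.X → =b=> t0, =b=> t1
  t1 = a.0 + a.0 → =a=> t2
  t2 = 0 → deadlocked
Partition-refinement fixed point:
  B0 = {s0}
  B1 = {s2, t1}
  B2 = {s1, t2}
  B3 = {t0}
s0 ∈ B0, t0 ∈ B3 → different blocks

NO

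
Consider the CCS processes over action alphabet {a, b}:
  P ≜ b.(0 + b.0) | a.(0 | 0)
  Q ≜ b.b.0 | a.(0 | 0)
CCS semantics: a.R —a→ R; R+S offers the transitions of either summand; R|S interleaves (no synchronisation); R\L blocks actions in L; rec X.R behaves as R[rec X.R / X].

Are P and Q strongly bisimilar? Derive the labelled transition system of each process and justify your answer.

YES

Reachable graph of P (6 states):
  u0 = b.(0 + b.0) | a.(0 | 0) → --a--▸ u1, --b--▸ u2
  u1 = b.(0 + b.0) | (0 | 0) → --b--▸ u3
  u2 = (0 + b.0) | a.(0 | 0) → --a--▸ u3, --b--▸ u4
  u3 = (0 + b.0) | (0 | 0) → --b--▸ u5
  u4 = 0 | a.(0 | 0) → --a--▸ u5
  u5 = 0 | (0 | 0) → (no moves)
Reachable graph of Q (6 states):
  v0 = b.b.0 | a.(0 | 0) → --a--▸ v1, --b--▸ v2
  v1 = b.b.0 | (0 | 0) → --b--▸ v3
  v2 = b.0 | a.(0 | 0) → --a--▸ v3, --b--▸ v4
  v3 = b.0 | (0 | 0) → --b--▸ v5
  v4 = 0 | a.(0 | 0) → --a--▸ v5
  v5 = 0 | (0 | 0) → (no moves)
Partition-refinement fixed point:
  B0 = {u0, v0}
  B1 = {u1, v1}
  B2 = {u3, v3}
  B3 = {u5, v5}
  B4 = {u2, v2}
  B5 = {u4, v4}
u0 ∈ B0, v0 ∈ B0 → same block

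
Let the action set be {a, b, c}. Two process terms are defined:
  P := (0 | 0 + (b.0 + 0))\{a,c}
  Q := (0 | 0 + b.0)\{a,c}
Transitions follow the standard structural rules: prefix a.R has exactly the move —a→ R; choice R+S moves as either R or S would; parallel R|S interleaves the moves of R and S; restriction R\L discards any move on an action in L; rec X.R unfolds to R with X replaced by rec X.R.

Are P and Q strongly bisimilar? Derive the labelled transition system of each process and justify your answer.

bisimilar

P's transition system — 2 states:
  m0 = (0 | 0 + (b.0 + 0))\{a,c} ⊢ -b-> m1
  m1 = 0\{a,c} ⊢ ·
Q's transition system — 2 states:
  n0 = (0 | 0 + b.0)\{a,c} ⊢ -b-> n1
  n1 = 0\{a,c} ⊢ ·
Bisimilarity quotient blocks:
  B0 = {m0, n0}
  B1 = {m1, n1}
m0 ∈ B0, n0 ∈ B0 → same block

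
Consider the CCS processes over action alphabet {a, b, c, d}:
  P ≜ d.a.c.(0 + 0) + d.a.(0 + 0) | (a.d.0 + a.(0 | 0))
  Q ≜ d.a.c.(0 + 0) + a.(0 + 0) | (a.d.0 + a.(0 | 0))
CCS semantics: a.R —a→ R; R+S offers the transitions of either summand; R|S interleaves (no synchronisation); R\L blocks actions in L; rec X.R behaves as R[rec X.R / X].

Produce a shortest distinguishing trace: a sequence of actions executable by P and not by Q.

LTS(P): 15 reachable states
  s0 = d.a.c.(0 + 0) + d.a.(0 + 0) | (a.d.0 + a.(0 | 0)) has moves =a=> s1, =a=> s2, =d=> s3, =d=> s4
  s1 = d.a.(0 + 0) | (0 | 0) has moves =d=> s5
  s2 = d.a.(0 + 0) | d.0 has moves =d=> s6, =d=> s7
  s3 = a.(0 + 0) | (a.d.0 + a.(0 | 0)) has moves =a=> s5, =a=> s6, =a=> s8
  s4 = a.c.(0 + 0) has moves =a=> s9
  s5 = a.(0 + 0) | (0 | 0) has moves =a=> s10
  s6 = a.(0 + 0) | d.0 has moves =a=> s11, =d=> s12
  s7 = d.a.(0 + 0) | 0 has moves =d=> s12
  s8 = (0 + 0) | (a.d.0 + a.(0 | 0)) has moves =a=> s10, =a=> s11
  s9 = c.(0 + 0) has moves =c=> s13
  s10 = (0 + 0) | (0 | 0) has moves (no moves)
  s11 = (0 + 0) | d.0 has moves =d=> s14
  s12 = a.(0 + 0) | 0 has moves =a=> s14
  s13 = 0 + 0 has moves (no moves)
  s14 = (0 + 0) | 0 has moves (no moves)
LTS(Q): 11 reachable states
  t0 = d.a.c.(0 + 0) + a.(0 + 0) | (a.d.0 + a.(0 | 0)) has moves =a=> t1, =a=> t2, =a=> t3, =d=> t4
  t1 = (0 + 0) | (a.d.0 + a.(0 | 0)) has moves =a=> t5, =a=> t6
  t2 = a.(0 + 0) | (0 | 0) has moves =a=> t5
  t3 = a.(0 + 0) | d.0 has moves =a=> t6, =d=> t7
  t4 = a.c.(0 + 0) has moves =a=> t8
  t5 = (0 + 0) | (0 | 0) has moves (no moves)
  t6 = (0 + 0) | d.0 has moves =d=> t9
  t7 = a.(0 + 0) | 0 has moves =a=> t9
  t8 = c.(0 + 0) has moves =c=> t10
  t9 = (0 + 0) | 0 has moves (no moves)
  t10 = 0 + 0 has moves (no moves)
Executing add from P (initial set {s0}):
  [1] a ⇒ {s1, s2}
  [2] d ⇒ {s5, s6, s7}
  [3] d ⇒ {s12}
  — P admits the full trace.
Executing add from Q (initial set {t0}):
  [1] a ⇒ {t1, t2, t3}
  [2] d ⇒ {t7}
  [3] d ⇒ ∅  — Q cannot continue

add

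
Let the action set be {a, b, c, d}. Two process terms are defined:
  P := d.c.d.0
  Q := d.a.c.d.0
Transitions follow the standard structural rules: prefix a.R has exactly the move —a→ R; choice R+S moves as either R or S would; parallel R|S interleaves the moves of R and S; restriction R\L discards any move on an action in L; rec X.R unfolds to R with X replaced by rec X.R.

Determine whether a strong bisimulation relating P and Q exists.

Reachable graph of P (4 states):
  s0 = d.c.d.0 :: —d→ s1
  s1 = c.d.0 :: —c→ s2
  s2 = d.0 :: —d→ s3
  s3 = 0 :: (no moves)
Reachable graph of Q (5 states):
  t0 = d.a.c.d.0 :: —d→ t1
  t1 = a.c.d.0 :: —a→ t2
  t2 = c.d.0 :: —c→ t3
  t3 = d.0 :: —d→ t4
  t4 = 0 :: (no moves)
Coarsest stable partition (strong bisimilarity classes):
  B0 = {s0}
  B1 = {s1, t2}
  B2 = {s2, t3}
  B3 = {s3, t4}
  B4 = {t0}
  B5 = {t1}
s0 ∈ B0, t0 ∈ B4 → different blocks

not bisimilar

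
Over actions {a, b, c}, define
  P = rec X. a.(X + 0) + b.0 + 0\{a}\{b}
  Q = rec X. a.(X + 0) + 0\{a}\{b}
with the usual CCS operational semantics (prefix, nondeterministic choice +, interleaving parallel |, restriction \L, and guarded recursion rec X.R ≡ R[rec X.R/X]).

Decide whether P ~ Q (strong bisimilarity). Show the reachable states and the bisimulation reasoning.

LTS(P): 3 reachable states
  u0 = rec X. a.(X + 0) + b.0 + 0\{a}\{b} → --a--▸ u1, --b--▸ u2
  u1 = (rec X. a.(X + 0) + b.0 + 0\{a}\{b}) + 0 → --a--▸ u1, --b--▸ u2
  u2 = 0 → ∅
LTS(Q): 2 reachable states
  v0 = rec X. a.(X + 0) + 0\{a}\{b} → --a--▸ v1
  v1 = (rec X. a.(X + 0) + 0\{a}\{b}) + 0 → --a--▸ v1
Partition-refinement fixed point:
  B0 = {u0, u1}
  B1 = {u2}
  B2 = {v0, v1}
u0 ∈ B0, v0 ∈ B2 → different blocks

P ≁ Q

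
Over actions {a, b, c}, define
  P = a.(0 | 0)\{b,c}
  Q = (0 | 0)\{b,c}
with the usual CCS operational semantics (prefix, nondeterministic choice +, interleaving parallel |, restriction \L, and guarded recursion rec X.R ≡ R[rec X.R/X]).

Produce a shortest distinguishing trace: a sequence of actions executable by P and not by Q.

P's transition system — 2 states:
  u0 = a.(0 | 0)\{b,c} :: -a-> u1
  u1 = (0 | 0)\{b,c} :: stopped
Q's transition system — 1 states:
  v0 = (0 | 0)\{b,c} :: stopped
Trace ⟨a⟩ through P, begin at {u0}:
  after a @ step 1: {u1}
  ✓ P
Trace ⟨a⟩ through Q, begin at {v0}:
  after a @ step 1: no successor for Q

a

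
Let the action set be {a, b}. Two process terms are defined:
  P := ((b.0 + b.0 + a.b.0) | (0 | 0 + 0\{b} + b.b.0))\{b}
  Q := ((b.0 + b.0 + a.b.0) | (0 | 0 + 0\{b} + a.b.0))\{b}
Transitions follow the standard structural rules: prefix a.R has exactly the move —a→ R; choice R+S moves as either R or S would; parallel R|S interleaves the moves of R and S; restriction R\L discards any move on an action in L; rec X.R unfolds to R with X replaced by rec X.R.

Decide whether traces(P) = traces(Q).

NO — witness ⟨aa⟩

Reachable graph of P (2 states):
  u0 = ((b.0 + b.0 + a.b.0) | (0 | 0 + 0\{b} + b.b.0))\{b} | —a→ u1
  u1 = (b.0 | (0 | 0 + 0\{b} + b.b.0))\{b} | deadlocked
Reachable graph of Q (4 states):
  v0 = ((b.0 + b.0 + a.b.0) | (0 | 0 + 0\{b} + a.b.0))\{b} | —a→ v1, —a→ v2
  v1 = ((b.0 + b.0 + a.b.0) | b.0)\{b} | —a→ v3
  v2 = (b.0 | (0 | 0 + 0\{b} + a.b.0))\{b} | —a→ v3
  v3 = (b.0 | b.0)\{b} | deadlocked
Executing aa from Q (initial set {v0}):
  step 1 (a): {v1, v2}
  step 2 (a): {v3}
  Q completes σ.
Executing aa from P (initial set {u0}):
  step 1 (a): {u1}
  step 2 (a): no successor for P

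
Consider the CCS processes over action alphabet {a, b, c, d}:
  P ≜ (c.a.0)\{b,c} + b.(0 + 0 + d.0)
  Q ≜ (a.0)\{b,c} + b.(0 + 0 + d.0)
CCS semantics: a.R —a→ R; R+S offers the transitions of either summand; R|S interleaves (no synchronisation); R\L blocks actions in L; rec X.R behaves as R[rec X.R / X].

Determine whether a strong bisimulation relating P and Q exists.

Reachable graph of P (3 states):
  m0 = (c.a.0)\{b,c} + b.(0 + 0 + d.0) ⊢ =b=> m1
  m1 = 0 + 0 + d.0 ⊢ =d=> m2
  m2 = 0 ⊢ deadlocked
Reachable graph of Q (4 states):
  n0 = (a.0)\{b,c} + b.(0 + 0 + d.0) ⊢ =a=> n1, =b=> n2
  n1 = 0\{b,c} ⊢ deadlocked
  n2 = 0 + 0 + d.0 ⊢ =d=> n3
  n3 = 0 ⊢ deadlocked
Coarsest stable partition (strong bisimilarity classes):
  B0 = {m0}
  B1 = {m1, n2}
  B2 = {m2, n1, n3}
  B3 = {n0}
m0 ∈ B0, n0 ∈ B3 → different blocks

not bisimilar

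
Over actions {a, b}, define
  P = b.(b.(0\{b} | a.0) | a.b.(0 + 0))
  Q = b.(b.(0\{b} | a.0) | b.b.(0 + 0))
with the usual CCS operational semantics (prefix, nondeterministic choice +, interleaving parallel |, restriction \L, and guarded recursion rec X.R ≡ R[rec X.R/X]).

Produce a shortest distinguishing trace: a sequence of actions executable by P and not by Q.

ba

P's transition system — 10 states:
  m0 = b.(b.(0\{b} | a.0) | a.b.(0 + 0)) has moves =b=> m1
  m1 = b.(0\{b} | a.0) | a.b.(0 + 0) has moves =a=> m2, =b=> m3
  m2 = b.(0\{b} | a.0) | b.(0 + 0) has moves =b=> m4, =b=> m5
  m3 = 0\{b} | a.0 | a.b.(0 + 0) has moves =a=> m4, =a=> m6
  m4 = 0\{b} | a.0 | b.(0 + 0) has moves =a=> m7, =b=> m8
  m5 = b.(0\{b} | a.0) | (0 + 0) has moves =b=> m8
  m6 = 0\{b} | 0 | a.b.(0 + 0) has moves =a=> m7
  m7 = 0\{b} | 0 | b.(0 + 0) has moves =b=> m9
  m8 = 0\{b} | a.0 | (0 + 0) has moves =a=> m9
  m9 = 0\{b} | 0 | (0 + 0) has moves deadlocked
Q's transition system — 10 states:
  n0 = b.(b.(0\{b} | a.0) | b.b.(0 + 0)) has moves =b=> n1
  n1 = b.(0\{b} | a.0) | b.b.(0 + 0) has moves =b=> n2, =b=> n3
  n2 = 0\{b} | a.0 | b.b.(0 + 0) has moves =a=> n4, =b=> n5
  n3 = b.(0\{b} | a.0) | b.(0 + 0) has moves =b=> n5, =b=> n6
  n4 = 0\{b} | 0 | b.b.(0 + 0) has moves =b=> n7
  n5 = 0\{b} | a.0 | b.(0 + 0) has moves =a=> n7, =b=> n8
  n6 = b.(0\{b} | a.0) | (0 + 0) has moves =b=> n8
  n7 = 0\{b} | 0 | b.(0 + 0) has moves =b=> n9
  n8 = 0\{b} | a.0 | (0 + 0) has moves =a=> n9
  n9 = 0\{b} | 0 | (0 + 0) has moves deadlocked
Executing ba from P (initial set {m0}):
  [1] b ⇒ {m1}
  [2] a ⇒ {m2}
  — P admits the full trace.
Executing ba from Q (initial set {n0}):
  [1] b ⇒ {n1}
  [2] a ⇒ ∅ (Q stuck)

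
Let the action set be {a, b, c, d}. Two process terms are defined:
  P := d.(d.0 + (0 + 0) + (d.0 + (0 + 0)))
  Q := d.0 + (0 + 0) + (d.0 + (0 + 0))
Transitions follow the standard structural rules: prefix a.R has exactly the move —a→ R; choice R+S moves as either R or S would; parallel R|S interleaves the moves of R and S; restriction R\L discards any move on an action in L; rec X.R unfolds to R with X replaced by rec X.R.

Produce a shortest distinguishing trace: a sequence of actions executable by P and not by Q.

P's transition system — 3 states:
  p0 = d.(d.0 + (0 + 0) + (d.0 + (0 + 0))) → -d-> p1
  p1 = d.0 + (0 + 0) + (d.0 + (0 + 0)) → -d-> p2
  p2 = 0 → deadlocked
Q's transition system — 2 states:
  q0 = d.0 + (0 + 0) + (d.0 + (0 + 0)) → -d-> q1
  q1 = 0 → deadlocked
Run σ = ⟨dd⟩ on P: start {p0}
  after d @ step 1: {p1}
  after d @ step 2: {p2}
  P completes σ.
Run σ = ⟨dd⟩ on Q: start {q0}
  after d @ step 1: {q1}
  after d @ step 2: no successor for Q

dd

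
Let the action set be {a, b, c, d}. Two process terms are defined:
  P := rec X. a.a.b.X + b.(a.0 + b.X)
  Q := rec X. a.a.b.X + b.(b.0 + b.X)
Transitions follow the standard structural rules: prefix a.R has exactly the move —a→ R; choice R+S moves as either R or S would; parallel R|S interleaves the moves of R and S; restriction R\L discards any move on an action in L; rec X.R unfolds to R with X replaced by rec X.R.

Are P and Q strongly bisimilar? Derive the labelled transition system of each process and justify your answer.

NO

P's transition system — 5 states:
  u0 = rec X. a.a.b.X + b.(a.0 + b.X) ⊢ —a→ u1, —b→ u2
  u1 = a.b.(rec X. a.a.b.X + b.(a.0 + b.X)) ⊢ —a→ u3
  u2 = a.0 + b.(rec X. a.a.b.X + b.(a.0 + b.X)) ⊢ —a→ u4, —b→ u0
  u3 = b.(rec X. a.a.b.X + b.(a.0 + b.X)) ⊢ —b→ u0
  u4 = 0 ⊢ ∅
Q's transition system — 5 states:
  v0 = rec X. a.a.b.X + b.(b.0 + b.X) ⊢ —a→ v1, —b→ v2
  v1 = a.b.(rec X. a.a.b.X + b.(b.0 + b.X)) ⊢ —a→ v3
  v2 = b.0 + b.(rec X. a.a.b.X + b.(b.0 + b.X)) ⊢ —b→ v0, —b→ v4
  v3 = b.(rec X. a.a.b.X + b.(b.0 + b.X)) ⊢ —b→ v0
  v4 = 0 ⊢ ∅
Partition-refinement fixed point:
  B0 = {u0}
  B1 = {u1}
  B2 = {u3}
  B3 = {u2}
  B4 = {u4, v4}
  B5 = {v0}
  B6 = {v2}
  B7 = {v1}
  B8 = {v3}
u0 ∈ B0, v0 ∈ B5 → different blocks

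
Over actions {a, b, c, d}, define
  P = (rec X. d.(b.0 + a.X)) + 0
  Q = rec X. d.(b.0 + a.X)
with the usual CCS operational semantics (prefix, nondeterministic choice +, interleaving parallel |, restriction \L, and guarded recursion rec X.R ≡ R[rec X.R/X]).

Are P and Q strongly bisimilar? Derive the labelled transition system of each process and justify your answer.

LTS(P): 4 reachable states
  s0 = (rec X. d.(b.0 + a.X)) + 0 | --d--▸ s1
  s1 = b.0 + a.(rec X. d.(b.0 + a.X)) | --a--▸ s2, --b--▸ s3
  s2 = rec X. d.(b.0 + a.X) | --d--▸ s1
  s3 = 0 | deadlocked
LTS(Q): 3 reachable states
  t0 = rec X. d.(b.0 + a.X) | --d--▸ t1
  t1 = b.0 + a.(rec X. d.(b.0 + a.X)) | --a--▸ t0, --b--▸ t2
  t2 = 0 | deadlocked
Coarsest stable partition (strong bisimilarity classes):
  B0 = {s0, s2, t0}
  B1 = {s1, t1}
  B2 = {s3, t2}
s0 ∈ B0, t0 ∈ B0 → same block

YES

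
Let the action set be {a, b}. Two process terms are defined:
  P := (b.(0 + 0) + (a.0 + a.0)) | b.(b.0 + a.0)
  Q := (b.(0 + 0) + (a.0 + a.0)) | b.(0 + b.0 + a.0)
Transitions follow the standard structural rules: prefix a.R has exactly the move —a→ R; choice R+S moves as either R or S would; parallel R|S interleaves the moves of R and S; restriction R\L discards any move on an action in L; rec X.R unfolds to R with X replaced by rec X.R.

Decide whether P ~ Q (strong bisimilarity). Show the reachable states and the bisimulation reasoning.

P ~ Q

LTS(P): 9 reachable states
  s0 = (b.(0 + 0) + (a.0 + a.0)) | b.(b.0 + a.0) | ··a··> s1, ··b··> s2, ··b··> s3
  s1 = 0 | b.(b.0 + a.0) | ··b··> s4
  s2 = (0 + 0) | b.(b.0 + a.0) | ··b··> s5
  s3 = (b.(0 + 0) + (a.0 + a.0)) | (b.0 + a.0) | ··a··> s4, ··a··> s6, ··b··> s5, ··b··> s6
  s4 = 0 | (b.0 + a.0) | ··a··> s7, ··b··> s7
  s5 = (0 + 0) | (b.0 + a.0) | ··a··> s8, ··b··> s8
  s6 = (b.(0 + 0) + (a.0 + a.0)) | 0 | ··a··> s7, ··b··> s8
  s7 = 0 | 0 | ∅
  s8 = (0 + 0) | 0 | ∅
LTS(Q): 9 reachable states
  t0 = (b.(0 + 0) + (a.0 + a.0)) | b.(0 + b.0 + a.0) | ··a··> t1, ··b··> t2, ··b··> t3
  t1 = 0 | b.(0 + b.0 + a.0) | ··b··> t4
  t2 = (0 + 0) | b.(0 + b.0 + a.0) | ··b··> t5
  t3 = (b.(0 + 0) + (a.0 + a.0)) | (0 + b.0 + a.0) | ··a··> t4, ··a··> t6, ··b··> t5, ··b··> t6
  t4 = 0 | (0 + b.0 + a.0) | ··a··> t7, ··b··> t7
  t5 = (0 + 0) | (0 + b.0 + a.0) | ··a··> t8, ··b··> t8
  t6 = (b.(0 + 0) + (a.0 + a.0)) | 0 | ··a··> t7, ··b··> t8
  t7 = 0 | 0 | ∅
  t8 = (0 + 0) | 0 | ∅
Bisimilarity quotient blocks:
  B0 = {s0, t0}
  B1 = {s1, s2, t1, t2}
  B2 = {s4, s5, s6, t4, t5, t6}
  B3 = {s7, s8, t7, t8}
  B4 = {s3, t3}
s0 ∈ B0, t0 ∈ B0 → same block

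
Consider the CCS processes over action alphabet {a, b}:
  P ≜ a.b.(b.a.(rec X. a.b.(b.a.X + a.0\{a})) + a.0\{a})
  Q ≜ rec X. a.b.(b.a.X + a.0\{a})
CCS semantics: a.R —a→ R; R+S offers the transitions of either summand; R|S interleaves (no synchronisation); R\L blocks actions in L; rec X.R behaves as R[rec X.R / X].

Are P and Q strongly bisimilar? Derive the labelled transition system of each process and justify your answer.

P's transition system — 6 states:
  u0 = a.b.(b.a.(rec X. a.b.(b.a.X + a.0\{a})) + a.0\{a}) → —a→ u1
  u1 = b.(b.a.(rec X. a.b.(b.a.X + a.0\{a})) + a.0\{a}) → —b→ u2
  u2 = b.a.(rec X. a.b.(b.a.X + a.0\{a})) + a.0\{a} → —a→ u3, —b→ u4
  u3 = 0\{a} → stopped
  u4 = a.(rec X. a.b.(b.a.X + a.0\{a})) → —a→ u5
  u5 = rec X. a.b.(b.a.X + a.0\{a}) → —a→ u1
Q's transition system — 5 states:
  v0 = rec X. a.b.(b.a.X + a.0\{a}) → —a→ v1
  v1 = b.(b.a.(rec X. a.b.(b.a.X + a.0\{a})) + a.0\{a}) → —b→ v2
  v2 = b.a.(rec X. a.b.(b.a.X + a.0\{a})) + a.0\{a} → —a→ v3, —b→ v4
  v3 = 0\{a} → stopped
  v4 = a.(rec X. a.b.(b.a.X + a.0\{a})) → —a→ v0
Partition-refinement fixed point:
  B0 = {u0, u5, v0}
  B1 = {u1, v1}
  B2 = {u2, v2}
  B3 = {u4, v4}
  B4 = {u3, v3}
u0 ∈ B0, v0 ∈ B0 → same block

YES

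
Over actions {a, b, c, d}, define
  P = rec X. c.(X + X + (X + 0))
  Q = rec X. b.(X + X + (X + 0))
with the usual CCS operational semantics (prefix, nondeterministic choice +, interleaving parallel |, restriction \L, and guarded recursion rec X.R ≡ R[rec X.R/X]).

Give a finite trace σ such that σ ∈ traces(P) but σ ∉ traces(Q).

c

LTS(P): 2 reachable states
  u0 = rec X. c.(X + X + (X + 0)) ⊢ —c→ u1
  u1 = (rec X. c.(X + X + (X + 0))) + (rec X. c.(X + X + (X + 0))) + ((rec X. c.(X + X + (X + 0))) + 0) ⊢ —c→ u1
LTS(Q): 2 reachable states
  v0 = rec X. b.(X + X + (X + 0)) ⊢ —b→ v1
  v1 = (rec X. b.(X + X + (X + 0))) + (rec X. b.(X + X + (X + 0))) + ((rec X. b.(X + X + (X + 0))) + 0) ⊢ —b→ v1
Run σ = ⟨c⟩ on P: start {u0}
  step 1 (c): {u1}
  — P admits the full trace.
Run σ = ⟨c⟩ on Q: start {v0}
  step 1 (c): ∅  — Q cannot continue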